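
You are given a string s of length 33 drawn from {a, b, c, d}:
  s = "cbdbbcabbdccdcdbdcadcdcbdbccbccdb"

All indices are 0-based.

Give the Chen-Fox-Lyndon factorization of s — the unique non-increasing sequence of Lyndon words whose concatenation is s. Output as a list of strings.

["c", "bd", "bbc", "abbdccdcdbdcadcdcbdbccbccdb"]

emit factor 1: 'c' (i=0, period=1)
emit factor 2: 'bd' (i=1, period=2)
emit factor 3: 'bbc' (i=3, period=3)
emit factor 4: 'abbdccdcdbdcadcdcbdbccbccdb' (i=6, period=27)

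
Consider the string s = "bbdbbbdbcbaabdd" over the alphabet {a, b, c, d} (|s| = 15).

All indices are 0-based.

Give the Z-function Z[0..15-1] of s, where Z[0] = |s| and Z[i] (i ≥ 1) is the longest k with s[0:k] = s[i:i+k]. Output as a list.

Z[0]=15
i=1: outside box; Z[1]=1 grow→box=[1,2)
i=2: outside box; Z[2]=0
i=3: outside box; Z[3]=2 grow→box=[3,5)
i=4: min(r-i=1, Z[1]=1)=1; Z[4]=4 grow→box=[4,8)
i=5: min(r-i=3, Z[1]=1)=1; Z[5]=1
i=6: min(r-i=2, Z[2]=0)=0; Z[6]=0
i=7: min(r-i=1, Z[3]=2)=1; Z[7]=1
i=8: outside box; Z[8]=0
i=9: outside box; Z[9]=1 grow→box=[9,10)
i=10: outside box; Z[10]=0
i=11: outside box; Z[11]=0
i=12: outside box; Z[12]=1 grow→box=[12,13)
i=13: outside box; Z[13]=0
i=14: outside box; Z[14]=0

[15, 1, 0, 2, 4, 1, 0, 1, 0, 1, 0, 0, 1, 0, 0]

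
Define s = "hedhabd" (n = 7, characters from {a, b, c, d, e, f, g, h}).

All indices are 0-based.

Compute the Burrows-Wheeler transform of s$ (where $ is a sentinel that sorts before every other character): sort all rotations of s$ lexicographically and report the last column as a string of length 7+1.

dhabehd$

rank  rotation  last
    0  $hedhabd  d
    1  abd$hedh  h
    2  bd$hedha  a
    3  d$hedhab  b
    4  dhabd$he  e
    5  edhabd$h  h
    6  habd$hed  d
    7  hedhabd$  $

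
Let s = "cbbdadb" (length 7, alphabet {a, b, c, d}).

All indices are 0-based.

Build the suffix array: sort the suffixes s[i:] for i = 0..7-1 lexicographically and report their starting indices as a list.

sorted suffixes:
  #0 SA[0]=4  'adb'
  #1 SA[1]=6  'b'
  #2 SA[2]=1  'bbdadb'
  #3 SA[3]=2  'bdadb'
  #4 SA[4]=0  'cbbdadb'
  #5 SA[5]=3  'dadb'
  #6 SA[6]=5  'db'

[4, 6, 1, 2, 0, 3, 5]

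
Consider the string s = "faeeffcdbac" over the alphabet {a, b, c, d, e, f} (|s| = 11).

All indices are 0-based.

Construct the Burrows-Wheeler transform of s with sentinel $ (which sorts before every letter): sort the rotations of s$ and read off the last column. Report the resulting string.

rank  rotation      last
    0  $faeeffcdbac  c
    1  ac$faeeffcdb  b
    2  aeeffcdbac$f  f
    3  bac$faeeffcd  d
    4  c$faeeffcdba  a
    5  cdbac$faeeff  f
    6  dbac$faeeffc  c
    7  eeffcdbac$fa  a
    8  effcdbac$fae  e
    9  faeeffcdbac$  $
   10  fcdbac$faeef  f
   11  ffcdbac$faee  e

cbfdafcae$fe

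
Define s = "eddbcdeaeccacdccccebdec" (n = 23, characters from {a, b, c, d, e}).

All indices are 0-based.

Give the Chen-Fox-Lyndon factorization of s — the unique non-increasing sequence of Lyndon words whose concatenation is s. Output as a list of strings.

emit factor 1: 'e' (i=0, period=1)
emit factor 2: 'd' (i=1, period=1)
emit factor 3: 'd' (i=2, period=1)
emit factor 4: 'bcde' (i=3, period=4)
emit factor 5: 'aecc' (i=7, period=4)
emit factor 6: 'acdccccebdec' (i=11, period=12)

["e", "d", "d", "bcde", "aecc", "acdccccebdec"]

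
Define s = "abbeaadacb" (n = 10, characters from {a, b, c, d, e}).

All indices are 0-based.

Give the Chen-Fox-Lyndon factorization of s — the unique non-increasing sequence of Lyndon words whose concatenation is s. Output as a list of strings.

emit factor 1: 'abbe' (i=0, period=4)
emit factor 2: 'aadacb' (i=4, period=6)

["abbe", "aadacb"]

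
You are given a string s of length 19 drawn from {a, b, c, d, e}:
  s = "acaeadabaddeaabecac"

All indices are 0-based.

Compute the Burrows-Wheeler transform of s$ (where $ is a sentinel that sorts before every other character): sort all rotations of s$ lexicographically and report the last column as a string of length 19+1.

cedac$ebcaaaeaaaddab

rank  rotation              last
    0  $acaeadabaddeaabecac  c
    1  aabecac$acaeadabadde  e
    2  abaddeaabecac$acaead  d
    3  abecac$acaeadabaddea  a
    4  ac$acaeadabaddeaabec  c
    5  acaeadabaddeaabecac$  $
    6  adabaddeaabecac$acae  e
    7  addeaabecac$acaeadab  b
    8  aeadabaddeaabecac$ac  c
    9  baddeaabecac$acaeada  a
   10  becac$acaeadabaddeaa  a
   11  c$acaeadabaddeaabeca  a
   12  cac$acaeadabaddeaabe  e
   13  caeadabaddeaabecac$a  a
   14  dabaddeaabecac$acaea  a
   15  ddeaabecac$acaeadaba  a
   16  deaabecac$acaeadabad  d
   17  eaabecac$acaeadabadd  d
   18  eadabaddeaabecac$aca  a
   19  ecac$acaeadabaddeaab  b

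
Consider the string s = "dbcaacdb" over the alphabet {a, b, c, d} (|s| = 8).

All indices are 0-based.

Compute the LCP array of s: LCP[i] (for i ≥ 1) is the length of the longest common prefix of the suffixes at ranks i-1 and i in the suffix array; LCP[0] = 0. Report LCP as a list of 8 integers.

sorted suffixes:
  #0 SA[0]=3  'aacdb'
  #1 SA[1]=4  'acdb'
  #2 SA[2]=7  'b'
  #3 SA[3]=1  'bcaacdb'
  #4 SA[4]=2  'caacdb'
  #5 SA[5]=5  'cdb'
  #6 SA[6]=6  'db'
  #7 SA[7]=0  'dbcaacdb'

SA = [3, 4, 7, 1, 2, 5, 6, 0]
rank  pair      lcp
   1  s[3:],s[4:]  1  'a'
   2  s[4:],s[7:]  0  ''
   3  s[7:],s[1:]  1  'b'
   4  s[1:],s[2:]  0  ''
   5  s[2:],s[5:]  1  'c'
   6  s[5:],s[6:]  0  ''
   7  s[6:],s[0:]  2  'db'

[0, 1, 0, 1, 0, 1, 0, 2]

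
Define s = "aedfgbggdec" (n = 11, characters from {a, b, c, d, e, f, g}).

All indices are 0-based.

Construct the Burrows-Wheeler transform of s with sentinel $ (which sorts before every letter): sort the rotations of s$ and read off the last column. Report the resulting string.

c$gegedadfgb

rank  rotation      last
    0  $aedfgbggdec  c
    1  aedfgbggdec$  $
    2  bggdec$aedfg  g
    3  c$aedfgbggde  e
    4  dec$aedfgbgg  g
    5  dfgbggdec$ae  e
    6  ec$aedfgbggd  d
    7  edfgbggdec$a  a
    8  fgbggdec$aed  d
    9  gbggdec$aedf  f
   10  gdec$aedfgbg  g
   11  ggdec$aedfgb  b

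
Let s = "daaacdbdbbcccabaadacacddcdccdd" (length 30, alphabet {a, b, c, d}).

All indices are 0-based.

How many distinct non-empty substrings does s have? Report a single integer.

423

sorted suffixes:
  #0 SA[0]=1  'aaacdbdbbcccabaadacacddcdccdd'
  #1 SA[1]=2  'aacdbdbbcccabaadacacddcdccdd'
  #2 SA[2]=15  'aadacacddcdccdd'
  #3 SA[3]=13  'abaadacacddcdccdd'
  #4 SA[4]=18  'acacddcdccdd'
  #5 SA[5]=3  'acdbdbbcccabaadacacddcdccdd'
  #6 SA[6]=20  'acddcdccdd'
  #7 SA[7]=16  'adacacddcdccdd'
  #8 SA[8]=14  'baadacacddcdccdd'
  #9 SA[9]=8  'bbcccabaadacacddcdccdd'
  #10 SA[10]=9  'bcccabaadacacddcdccdd'
  #11 SA[11]=6  'bdbbcccabaadacacddcdccdd'
  #12 SA[12]=12  'cabaadacacddcdccdd'
  #13 SA[13]=19  'cacddcdccdd'
  #14 SA[14]=11  'ccabaadacacddcdccdd'
  #15 SA[15]=10  'cccabaadacacddcdccdd'
  #16 SA[16]=26  'ccdd'
  #17 SA[17]=4  'cdbdbbcccabaadacacddcdccdd'
  #18 SA[18]=24  'cdccdd'
  #19 SA[19]=27  'cdd'
  #20 SA[20]=21  'cddcdccdd'
  #21 SA[21]=29  'd'
  #22 SA[22]=0  'daaacdbdbbcccabaadacacddcdccdd'
  #23 SA[23]=17  'dacacddcdccdd'
  #24 SA[24]=7  'dbbcccabaadacacddcdccdd'
  #25 SA[25]=5  'dbdbbcccabaadacacddcdccdd'
  #26 SA[26]=25  'dccdd'
  #27 SA[27]=23  'dcdccdd'
  #28 SA[28]=28  'dd'
  #29 SA[29]=22  'ddcdccdd'

SA = [1, 2, 15, 13, 18, 3, 20, 16, 14, 8, 9, 6, 12, 19, 11, 10, 26, 4, 24, 27, 21, 29, 0, 17, 7, 5, 25, 23, 28, 22]
rank  pair      lcp
   1  s[1:],s[2:]  2  'aa'
   2  s[2:],s[15:]  2  'aa'
   3  s[15:],s[13:]  1  'a'
   4  s[13:],s[18:]  1  'a'
   5  s[18:],s[3:]  2  'ac'
   6  s[3:],s[20:]  3  'acd'
   7  s[20:],s[16:]  1  'a'
   8  s[16:],s[14:]  0  ''
   9  s[14:],s[8:]  1  'b'
  10  s[8:],s[9:]  1  'b'
  11  s[9:],s[6:]  1  'b'
  12  s[6:],s[12:]  0  ''
  13  s[12:],s[19:]  2  'ca'
  14  s[19:],s[11:]  1  'c'
  15  s[11:],s[10:]  2  'cc'
  16  s[10:],s[26:]  2  'cc'
  17  s[26:],s[4:]  1  'c'
  18  s[4:],s[24:]  2  'cd'
  19  s[24:],s[27:]  2  'cd'
  20  s[27:],s[21:]  3  'cdd'
  21  s[21:],s[29:]  0  ''
  22  s[29:],s[0:]  1  'd'
  23  s[0:],s[17:]  2  'da'
  24  s[17:],s[7:]  1  'd'
  25  s[7:],s[5:]  2  'db'
  26  s[5:],s[25:]  1  'd'
  27  s[25:],s[23:]  2  'dc'
  28  s[23:],s[28:]  1  'd'
  29  s[28:],s[22:]  2  'dd'

n(n+1)/2 = 30·31/2 = 465
Σ LCP = 0 + 2 + 2 + 1 + 1 + 2 + 3 + 1 + 0 + 1 + 1 + 1 + 0 + 2 + 1 + 2 + 2 + 1 + 2 + 2 + 3 + 0 + 1 + 2 + 1 + 2 + 1 + 2 + 1 + 2 = 42
distinct = 465 − 42 = 423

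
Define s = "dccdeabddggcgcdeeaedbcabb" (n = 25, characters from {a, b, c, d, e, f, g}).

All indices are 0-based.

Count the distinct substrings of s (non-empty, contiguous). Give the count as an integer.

300

rank→(start, suffix):
  0 → (22, 'abb')
  1 → (5, 'abddggcgcdeeaedbcabb')
  2 → (17, 'aedbcabb')
  3 → (24, 'b')
  4 → (23, 'bb')
  5 → (20, 'bcabb')
  6 → (6, 'bddggcgcdeeaedbcabb')
  7 → (21, 'cabb')
  8 → (1, 'ccdeabddggcgcdeeaedbcabb')
  9 → (2, 'cdeabddggcgcdeeaedbcabb')
  10 → (13, 'cdeeaedbcabb')
  11 → (11, 'cgcdeeaedbcabb')
  12 → (19, 'dbcabb')
  13 → (0, 'dccdeabddggcgcdeeaedbcabb')
  14 → (7, 'ddggcgcdeeaedbcabb')
  15 → (3, 'deabddggcgcdeeaedbcabb')
  16 → (14, 'deeaedbcabb')
  17 → (8, 'dggcgcdeeaedbcabb')
  18 → (4, 'eabddggcgcdeeaedbcabb')
  19 → (16, 'eaedbcabb')
  20 → (18, 'edbcabb')
  21 → (15, 'eeaedbcabb')
  22 → (12, 'gcdeeaedbcabb')
  23 → (10, 'gcgcdeeaedbcabb')
  24 → (9, 'ggcgcdeeaedbcabb')

SA = [22, 5, 17, 24, 23, 20, 6, 21, 1, 2, 13, 11, 19, 0, 7, 3, 14, 8, 4, 16, 18, 15, 12, 10, 9]
rank  pair      lcp
   1  s[22:],s[5:]  2  'ab'
   2  s[5:],s[17:]  1  'a'
   3  s[17:],s[24:]  0  ''
   4  s[24:],s[23:]  1  'b'
   5  s[23:],s[20:]  1  'b'
   6  s[20:],s[6:]  1  'b'
   7  s[6:],s[21:]  0  ''
   8  s[21:],s[1:]  1  'c'
   9  s[1:],s[2:]  1  'c'
  10  s[2:],s[13:]  3  'cde'
  11  s[13:],s[11:]  1  'c'
  12  s[11:],s[19:]  0  ''
  13  s[19:],s[0:]  1  'd'
  14  s[0:],s[7:]  1  'd'
  15  s[7:],s[3:]  1  'd'
  16  s[3:],s[14:]  2  'de'
  17  s[14:],s[8:]  1  'd'
  18  s[8:],s[4:]  0  ''
  19  s[4:],s[16:]  2  'ea'
  20  s[16:],s[18:]  1  'e'
  21  s[18:],s[15:]  1  'e'
  22  s[15:],s[12:]  0  ''
  23  s[12:],s[10:]  2  'gc'
  24  s[10:],s[9:]  1  'g'

n(n+1)/2 = 25·26/2 = 325
Σ LCP = 0 + 2 + 1 + 0 + 1 + 1 + 1 + 0 + 1 + 1 + 3 + 1 + 0 + 1 + 1 + 1 + 2 + 1 + 0 + 2 + 1 + 1 + 0 + 2 + 1 = 25
distinct = 325 − 25 = 300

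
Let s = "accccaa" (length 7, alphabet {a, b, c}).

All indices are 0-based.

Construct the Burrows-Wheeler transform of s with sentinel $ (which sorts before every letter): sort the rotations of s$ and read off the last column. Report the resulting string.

rank  rotation  last
    0  $accccaa  a
    1  a$acccca  a
    2  aa$acccc  c
    3  accccaa$  $
    4  caa$accc  c
    5  ccaa$acc  c
    6  cccaa$ac  c
    7  ccccaa$a  a

aac$ccca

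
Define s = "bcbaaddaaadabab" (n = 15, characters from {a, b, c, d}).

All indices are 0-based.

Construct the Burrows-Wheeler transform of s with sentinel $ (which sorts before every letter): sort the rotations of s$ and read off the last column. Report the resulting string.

rank  rotation          last
    0  $bcbaaddaaadabab  b
    1  aaadabab$bcbaadd  d
    2  aadabab$bcbaadda  a
    3  aaddaaadabab$bcb  b
    4  ab$bcbaaddaaadab  b
    5  abab$bcbaaddaaad  d
    6  adabab$bcbaaddaa  a
    7  addaaadabab$bcba  a
    8  b$bcbaaddaaadaba  a
    9  baaddaaadabab$bc  c
   10  bab$bcbaaddaaada  a
   11  bcbaaddaaadabab$  $
   12  cbaaddaaadabab$b  b
   13  daaadabab$bcbaad  d
   14  dabab$bcbaaddaaa  a
   15  ddaaadabab$bcbaa  a

bdabbdaaaca$bdaa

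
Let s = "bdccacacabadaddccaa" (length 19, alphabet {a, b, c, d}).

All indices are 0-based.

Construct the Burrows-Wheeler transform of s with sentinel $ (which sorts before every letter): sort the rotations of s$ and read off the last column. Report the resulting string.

rank  rotation              last
    0  $bdccacacabadaddccaa  a
    1  a$bdccacacabadaddcca  a
    2  aa$bdccacacabadaddcc  c
    3  abadaddccaa$bdccacac  c
    4  acabadaddccaa$bdccac  c
    5  acacabadaddccaa$bdcc  c
    6  adaddccaa$bdccacacab  b
    7  addccaa$bdccacacabad  d
    8  badaddccaa$bdccacaca  a
    9  bdccacacabadaddccaa$  $
   10  caa$bdccacacabadaddc  c
   11  cabadaddccaa$bdccaca  a
   12  cacabadaddccaa$bdcca  a
   13  cacacabadaddccaa$bdc  c
   14  ccaa$bdccacacabadadd  d
   15  ccacacabadaddccaa$bd  d
   16  daddccaa$bdccacacaba  a
   17  dccaa$bdccacacabadad  d
   18  dccacacabadaddccaa$b  b
   19  ddccaa$bdccacacabada  a

aaccccbda$caacddadba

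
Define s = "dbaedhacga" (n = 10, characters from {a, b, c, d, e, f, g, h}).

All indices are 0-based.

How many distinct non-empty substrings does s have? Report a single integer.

rank→(start, suffix):
  0 → (9, 'a')
  1 → (6, 'acga')
  2 → (2, 'aedhacga')
  3 → (1, 'baedhacga')
  4 → (7, 'cga')
  5 → (0, 'dbaedhacga')
  6 → (4, 'dhacga')
  7 → (3, 'edhacga')
  8 → (8, 'ga')
  9 → (5, 'hacga')

SA = [9, 6, 2, 1, 7, 0, 4, 3, 8, 5]
rank  pair      lcp
   1  s[9:],s[6:]  1  'a'
   2  s[6:],s[2:]  1  'a'
   3  s[2:],s[1:]  0  ''
   4  s[1:],s[7:]  0  ''
   5  s[7:],s[0:]  0  ''
   6  s[0:],s[4:]  1  'd'
   7  s[4:],s[3:]  0  ''
   8  s[3:],s[8:]  0  ''
   9  s[8:],s[5:]  0  ''

n(n+1)/2 = 10·11/2 = 55
Σ LCP = 0 + 1 + 1 + 0 + 0 + 0 + 1 + 0 + 0 + 0 = 3
distinct = 55 − 3 = 52

52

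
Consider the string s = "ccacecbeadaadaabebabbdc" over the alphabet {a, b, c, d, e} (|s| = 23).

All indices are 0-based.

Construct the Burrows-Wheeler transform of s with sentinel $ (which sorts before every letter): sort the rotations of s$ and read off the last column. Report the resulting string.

rank  rotation                  last
    0  $ccacecbeadaadaabebabbdc  c
    1  aabebabbdc$ccacecbeadaad  d
    2  aadaabebabbdc$ccacecbead  d
    3  abbdc$ccacecbeadaadaabeb  b
    4  abebabbdc$ccacecbeadaada  a
    5  acecbeadaadaabebabbdc$cc  c
    6  adaabebabbdc$ccacecbeada  a
    7  adaadaabebabbdc$ccacecbe  e
    8  babbdc$ccacecbeadaadaabe  e
    9  bbdc$ccacecbeadaadaabeba  a
   10  bdc$ccacecbeadaadaabebab  b
   11  beadaadaabebabbdc$ccacec  c
   12  bebabbdc$ccacecbeadaadaa  a
   13  c$ccacecbeadaadaabebabbd  d
   14  cacecbeadaadaabebabbdc$c  c
   15  cbeadaadaabebabbdc$ccace  e
   16  ccacecbeadaadaabebabbdc$  $
   17  cecbeadaadaabebabbdc$cca  a
   18  daabebabbdc$ccacecbeadaa  a
   19  daadaabebabbdc$ccacecbea  a
   20  dc$ccacecbeadaadaabebabb  b
   21  eadaadaabebabbdc$ccacecb  b
   22  ebabbdc$ccacecbeadaadaab  b
   23  ecbeadaadaabebabbdc$ccac  c

cddbacaeeabcadce$aaabbbc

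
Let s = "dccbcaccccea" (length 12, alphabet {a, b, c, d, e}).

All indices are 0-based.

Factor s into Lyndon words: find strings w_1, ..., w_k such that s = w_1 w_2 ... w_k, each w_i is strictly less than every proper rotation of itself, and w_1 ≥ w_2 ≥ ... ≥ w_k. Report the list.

["d", "c", "c", "bc", "acccce", "a"]

emit factor 1: 'd' (i=0, period=1)
emit factor 2: 'c' (i=1, period=1)
emit factor 3: 'c' (i=2, period=1)
emit factor 4: 'bc' (i=3, period=2)
emit factor 5: 'acccce' (i=5, period=6)
emit factor 6: 'a' (i=11, period=1)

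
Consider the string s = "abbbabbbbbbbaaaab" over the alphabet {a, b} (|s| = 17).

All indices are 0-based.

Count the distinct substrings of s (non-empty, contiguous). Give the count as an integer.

110

rank | idx | suffix
   0 |  12 | aaaab
   1 |  13 | aaab
   2 |  14 | aab
   3 |  15 | ab
   4 |   0 | abbbabbbbbbbaaaab
   5 |   4 | abbbbbbbaaaab
   6 |  16 | b
   7 |  11 | baaaab
   8 |   3 | babbbbbbbaaaab
   9 |  10 | bbaaaab
  10 |   2 | bbabbbbbbbaaaab
  11 |   9 | bbbaaaab
  12 |   1 | bbbabbbbbbbaaaab
  13 |   8 | bbbbaaaab
  14 |   7 | bbbbbaaaab
  15 |   6 | bbbbbbaaaab
  16 |   5 | bbbbbbbaaaab

SA = [12, 13, 14, 15, 0, 4, 16, 11, 3, 10, 2, 9, 1, 8, 7, 6, 5]
[i] adj suffixes → lcp
  [1] 12/13 → 3 ('aaa')
  [2] 13/14 → 2 ('aa')
  [3] 14/15 → 1 ('a')
  [4] 15/0 → 2 ('ab')
  [5] 0/4 → 4 ('abbb')
  [6] 4/16 → 0 ('')
  [7] 16/11 → 1 ('b')
  [8] 11/3 → 2 ('ba')
  [9] 3/10 → 1 ('b')
  [10] 10/2 → 3 ('bba')
  [11] 2/9 → 2 ('bb')
  [12] 9/1 → 4 ('bbba')
  [13] 1/8 → 3 ('bbb')
  [14] 8/7 → 4 ('bbbb')
  [15] 7/6 → 5 ('bbbbb')
  [16] 6/5 → 6 ('bbbbbb')

n(n+1)/2 = 17·18/2 = 153
Σ LCP = 0 + 3 + 2 + 1 + 2 + 4 + 0 + 1 + 2 + 1 + 3 + 2 + 4 + 3 + 4 + 5 + 6 = 43
distinct = 153 − 43 = 110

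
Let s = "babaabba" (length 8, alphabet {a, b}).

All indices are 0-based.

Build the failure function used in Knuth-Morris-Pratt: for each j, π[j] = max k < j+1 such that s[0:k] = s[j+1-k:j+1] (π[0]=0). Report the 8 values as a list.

π[0] = 0
j=1 s[j]='a': π[1]=0 (border '')
j=2 s[j]='b': π[2]=1 (border 'b')
j=3 s[j]='a': π[3]=2 (border 'ba')
j=4 s[j]='a': k: 2→0; π[4]=0 (border '')
j=5 s[j]='b': π[5]=1 (border 'b')
j=6 s[j]='b': k: 1→0; π[6]=1 (border 'b')
j=7 s[j]='a': π[7]=2 (border 'ba')

[0, 0, 1, 2, 0, 1, 1, 2]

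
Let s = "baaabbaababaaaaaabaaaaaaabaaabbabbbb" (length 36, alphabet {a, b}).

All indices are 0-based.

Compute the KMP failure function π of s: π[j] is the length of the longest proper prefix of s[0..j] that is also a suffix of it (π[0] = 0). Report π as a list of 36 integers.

[0, 0, 0, 0, 1, 1, 2, 3, 1, 2, 1, 2, 3, 4, 0, 0, 0, 1, 2, 3, 4, 0, 0, 0, 0, 1, 2, 3, 4, 5, 6, 7, 1, 1, 1, 1]

π[0] = 0
j=1 s[j]='a': π[1]=0 (border '')
j=2 s[j]='a': π[2]=0 (border '')
j=3 s[j]='a': π[3]=0 (border '')
j=4 s[j]='b': π[4]=1 (border 'b')
j=5 s[j]='b': k: 1→0; π[5]=1 (border 'b')
j=6 s[j]='a': π[6]=2 (border 'ba')
j=7 s[j]='a': π[7]=3 (border 'baa')
j=8 s[j]='b': k: 3→0; π[8]=1 (border 'b')
j=9 s[j]='a': π[9]=2 (border 'ba')
j=10 s[j]='b': k: 2→0; π[10]=1 (border 'b')
j=11 s[j]='a': π[11]=2 (border 'ba')
j=12 s[j]='a': π[12]=3 (border 'baa')
j=13 s[j]='a': π[13]=4 (border 'baaa')
j=14 s[j]='a': k: 4→0; π[14]=0 (border '')
j=15 s[j]='a': π[15]=0 (border '')
j=16 s[j]='a': π[16]=0 (border '')
j=17 s[j]='b': π[17]=1 (border 'b')
j=18 s[j]='a': π[18]=2 (border 'ba')
j=19 s[j]='a': π[19]=3 (border 'baa')
j=20 s[j]='a': π[20]=4 (border 'baaa')
j=21 s[j]='a': k: 4→0; π[21]=0 (border '')
j=22 s[j]='a': π[22]=0 (border '')
j=23 s[j]='a': π[23]=0 (border '')
j=24 s[j]='a': π[24]=0 (border '')
j=25 s[j]='b': π[25]=1 (border 'b')
j=26 s[j]='a': π[26]=2 (border 'ba')
j=27 s[j]='a': π[27]=3 (border 'baa')
j=28 s[j]='a': π[28]=4 (border 'baaa')
j=29 s[j]='b': π[29]=5 (border 'baaab')
j=30 s[j]='b': π[30]=6 (border 'baaabb')
j=31 s[j]='a': π[31]=7 (border 'baaabba')
j=32 s[j]='b': k: 7→2→0; π[32]=1 (border 'b')
j=33 s[j]='b': k: 1→0; π[33]=1 (border 'b')
j=34 s[j]='b': k: 1→0; π[34]=1 (border 'b')
j=35 s[j]='b': k: 1→0; π[35]=1 (border 'b')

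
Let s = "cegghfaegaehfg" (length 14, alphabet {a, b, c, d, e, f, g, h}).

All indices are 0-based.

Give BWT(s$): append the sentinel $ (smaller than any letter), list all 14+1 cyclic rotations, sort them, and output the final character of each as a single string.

rank  rotation         last
    0  $cegghfaegaehfg  g
    1  aegaehfg$cegghf  f
    2  aehfg$cegghfaeg  g
    3  cegghfaegaehfg$  $
    4  egaehfg$cegghfa  a
    5  egghfaegaehfg$c  c
    6  ehfg$cegghfaega  a
    7  faegaehfg$ceggh  h
    8  fg$cegghfaegaeh  h
    9  g$cegghfaegaehf  f
   10  gaehfg$cegghfae  e
   11  gghfaegaehfg$ce  e
   12  ghfaegaehfg$ceg  g
   13  hfaegaehfg$cegg  g
   14  hfg$cegghfaegae  e

gfg$acahhfeegge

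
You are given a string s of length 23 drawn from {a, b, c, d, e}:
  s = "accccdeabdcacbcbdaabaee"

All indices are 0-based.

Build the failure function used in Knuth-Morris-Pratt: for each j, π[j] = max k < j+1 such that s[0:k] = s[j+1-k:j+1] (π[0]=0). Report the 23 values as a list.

π[0] = 0
j=1 s[j]='c': π[1]=0 (border '')
j=2 s[j]='c': π[2]=0 (border '')
j=3 s[j]='c': π[3]=0 (border '')
j=4 s[j]='c': π[4]=0 (border '')
j=5 s[j]='d': π[5]=0 (border '')
j=6 s[j]='e': π[6]=0 (border '')
j=7 s[j]='a': π[7]=1 (border 'a')
j=8 s[j]='b': k: 1→0; π[8]=0 (border '')
j=9 s[j]='d': π[9]=0 (border '')
j=10 s[j]='c': π[10]=0 (border '')
j=11 s[j]='a': π[11]=1 (border 'a')
j=12 s[j]='c': π[12]=2 (border 'ac')
j=13 s[j]='b': k: 2→0; π[13]=0 (border '')
j=14 s[j]='c': π[14]=0 (border '')
j=15 s[j]='b': π[15]=0 (border '')
j=16 s[j]='d': π[16]=0 (border '')
j=17 s[j]='a': π[17]=1 (border 'a')
j=18 s[j]='a': k: 1→0; π[18]=1 (border 'a')
j=19 s[j]='b': k: 1→0; π[19]=0 (border '')
j=20 s[j]='a': π[20]=1 (border 'a')
j=21 s[j]='e': k: 1→0; π[21]=0 (border '')
j=22 s[j]='e': π[22]=0 (border '')

[0, 0, 0, 0, 0, 0, 0, 1, 0, 0, 0, 1, 2, 0, 0, 0, 0, 1, 1, 0, 1, 0, 0]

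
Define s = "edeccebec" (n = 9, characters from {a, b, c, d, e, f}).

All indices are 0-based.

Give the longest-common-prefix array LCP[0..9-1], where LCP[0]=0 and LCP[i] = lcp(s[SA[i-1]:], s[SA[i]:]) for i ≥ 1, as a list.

[0, 0, 1, 1, 0, 0, 1, 2, 1]

sorted suffixes:
  #0 SA[0]=6  'bec'
  #1 SA[1]=8  'c'
  #2 SA[2]=3  'ccebec'
  #3 SA[3]=4  'cebec'
  #4 SA[4]=1  'deccebec'
  #5 SA[5]=5  'ebec'
  #6 SA[6]=7  'ec'
  #7 SA[7]=2  'eccebec'
  #8 SA[8]=0  'edeccebec'

SA = [6, 8, 3, 4, 1, 5, 7, 2, 0]
rank  pair      lcp
   1  s[6:],s[8:]  0  ''
   2  s[8:],s[3:]  1  'c'
   3  s[3:],s[4:]  1  'c'
   4  s[4:],s[1:]  0  ''
   5  s[1:],s[5:]  0  ''
   6  s[5:],s[7:]  1  'e'
   7  s[7:],s[2:]  2  'ec'
   8  s[2:],s[0:]  1  'e'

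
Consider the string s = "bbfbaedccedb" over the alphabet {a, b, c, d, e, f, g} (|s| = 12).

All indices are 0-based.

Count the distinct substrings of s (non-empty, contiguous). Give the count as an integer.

sorted suffixes:
  #0 SA[0]=4  'aedccedb'
  #1 SA[1]=11  'b'
  #2 SA[2]=3  'baedccedb'
  #3 SA[3]=0  'bbfbaedccedb'
  #4 SA[4]=1  'bfbaedccedb'
  #5 SA[5]=7  'ccedb'
  #6 SA[6]=8  'cedb'
  #7 SA[7]=10  'db'
  #8 SA[8]=6  'dccedb'
  #9 SA[9]=9  'edb'
  #10 SA[10]=5  'edccedb'
  #11 SA[11]=2  'fbaedccedb'

SA = [4, 11, 3, 0, 1, 7, 8, 10, 6, 9, 5, 2]
[i] adj suffixes → lcp
  [1] 4/11 → 0 ('')
  [2] 11/3 → 1 ('b')
  [3] 3/0 → 1 ('b')
  [4] 0/1 → 1 ('b')
  [5] 1/7 → 0 ('')
  [6] 7/8 → 1 ('c')
  [7] 8/10 → 0 ('')
  [8] 10/6 → 1 ('d')
  [9] 6/9 → 0 ('')
  [10] 9/5 → 2 ('ed')
  [11] 5/2 → 0 ('')

n(n+1)/2 = 12·13/2 = 78
Σ LCP = 0 + 0 + 1 + 1 + 1 + 0 + 1 + 0 + 1 + 0 + 2 + 0 = 7
distinct = 78 − 7 = 71

71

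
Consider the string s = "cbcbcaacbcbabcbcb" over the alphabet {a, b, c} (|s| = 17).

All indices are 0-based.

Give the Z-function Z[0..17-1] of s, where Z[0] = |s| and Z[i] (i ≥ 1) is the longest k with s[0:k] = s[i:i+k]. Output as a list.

Z[0]=17
i=1: i≥r, start 0; Z[1]=0
i=2: i≥r, start 0; Z[2]=3 grow→box=[2,5)
i=3: min(r-i=2, Z[1]=0)=0; Z[3]=0
i=4: min(r-i=1, Z[2]=3)=1; Z[4]=1
i=5: i≥r, start 0; Z[5]=0
i=6: i≥r, start 0; Z[6]=0
i=7: i≥r, start 0; Z[7]=4 grow→box=[7,11)
i=8: min(r-i=3, Z[1]=0)=0; Z[8]=0
i=9: min(r-i=2, Z[2]=3)=2; Z[9]=2
i=10: min(r-i=1, Z[3]=0)=0; Z[10]=0
i=11: i≥r, start 0; Z[11]=0
i=12: i≥r, start 0; Z[12]=0
i=13: i≥r, start 0; Z[13]=4 grow→box=[13,17)
i=14: min(r-i=3, Z[1]=0)=0; Z[14]=0
i=15: min(r-i=2, Z[2]=3)=2; Z[15]=2
i=16: min(r-i=1, Z[3]=0)=0; Z[16]=0

[17, 0, 3, 0, 1, 0, 0, 4, 0, 2, 0, 0, 0, 4, 0, 2, 0]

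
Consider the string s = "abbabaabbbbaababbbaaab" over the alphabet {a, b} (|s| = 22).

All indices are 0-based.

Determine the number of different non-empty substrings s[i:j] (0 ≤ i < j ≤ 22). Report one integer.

rank→(start, suffix):
  0 → (18, 'aaab')
  1 → (19, 'aab')
  2 → (11, 'aababbbaaab')
  3 → (5, 'aabbbbaababbbaaab')
  4 → (20, 'ab')
  5 → (3, 'abaabbbbaababbbaaab')
  6 → (12, 'ababbbaaab')
  7 → (0, 'abbabaabbbbaababbbaaab')
  8 → (14, 'abbbaaab')
  9 → (6, 'abbbbaababbbaaab')
  10 → (21, 'b')
  11 → (17, 'baaab')
  12 → (10, 'baababbbaaab')
  13 → (4, 'baabbbbaababbbaaab')
  14 → (2, 'babaabbbbaababbbaaab')
  15 → (13, 'babbbaaab')
  16 → (16, 'bbaaab')
  17 → (9, 'bbaababbbaaab')
  18 → (1, 'bbabaabbbbaababbbaaab')
  19 → (15, 'bbbaaab')
  20 → (8, 'bbbaababbbaaab')
  21 → (7, 'bbbbaababbbaaab')

SA = [18, 19, 11, 5, 20, 3, 12, 0, 14, 6, 21, 17, 10, 4, 2, 13, 16, 9, 1, 15, 8, 7]
i: (SA[i-1],SA[i]) lcp shared
  1: (18,19) 2 'aa'
  2: (19,11) 3 'aab'
  3: (11,5) 3 'aab'
  4: (5,20) 1 'a'
  5: (20,3) 2 'ab'
  6: (3,12) 3 'aba'
  7: (12,0) 2 'ab'
  8: (0,14) 3 'abb'
  9: (14,6) 4 'abbb'
  10: (6,21) 0 ''
  11: (21,17) 1 'b'
  12: (17,10) 3 'baa'
  13: (10,4) 4 'baab'
  14: (4,2) 2 'ba'
  15: (2,13) 3 'bab'
  16: (13,16) 1 'b'
  17: (16,9) 4 'bbaa'
  18: (9,1) 3 'bba'
  19: (1,15) 2 'bb'
  20: (15,8) 5 'bbbaa'
  21: (8,7) 3 'bbb'

n(n+1)/2 = 22·23/2 = 253
Σ LCP = 0 + 2 + 3 + 3 + 1 + 2 + 3 + 2 + 3 + 4 + 0 + 1 + 3 + 4 + 2 + 3 + 1 + 4 + 3 + 2 + 5 + 3 = 54
distinct = 253 − 54 = 199

199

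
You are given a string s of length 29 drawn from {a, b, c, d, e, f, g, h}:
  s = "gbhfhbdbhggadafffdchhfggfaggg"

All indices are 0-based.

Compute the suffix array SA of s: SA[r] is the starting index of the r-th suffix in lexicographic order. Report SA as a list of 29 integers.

[11, 13, 25, 5, 1, 7, 18, 12, 6, 17, 24, 16, 15, 14, 21, 3, 28, 10, 0, 23, 27, 9, 22, 26, 4, 20, 2, 8, 19]

rank | idx | suffix
   0 |  11 | adafffdchhfggfaggg
   1 |  13 | afffdchhfggfaggg
   2 |  25 | aggg
   3 |   5 | bdbhggadafffdchhfggfaggg
   4 |   1 | bhfhbdbhggadafffdchhfggfaggg
   5 |   7 | bhggadafffdchhfggfaggg
   6 |  18 | chhfggfaggg
   7 |  12 | dafffdchhfggfaggg
   8 |   6 | dbhggadafffdchhfggfaggg
   9 |  17 | dchhfggfaggg
  10 |  24 | faggg
  11 |  16 | fdchhfggfaggg
  12 |  15 | ffdchhfggfaggg
  13 |  14 | fffdchhfggfaggg
  14 |  21 | fggfaggg
  15 |   3 | fhbdbhggadafffdchhfggfaggg
  16 |  28 | g
  17 |  10 | gadafffdchhfggfaggg
  18 |   0 | gbhfhbdbhggadafffdchhfggfaggg
  19 |  23 | gfaggg
  20 |  27 | gg
  21 |   9 | ggadafffdchhfggfaggg
  22 |  22 | ggfaggg
  23 |  26 | ggg
  24 |   4 | hbdbhggadafffdchhfggfaggg
  25 |  20 | hfggfaggg
  26 |   2 | hfhbdbhggadafffdchhfggfaggg
  27 |   8 | hggadafffdchhfggfaggg
  28 |  19 | hhfggfaggg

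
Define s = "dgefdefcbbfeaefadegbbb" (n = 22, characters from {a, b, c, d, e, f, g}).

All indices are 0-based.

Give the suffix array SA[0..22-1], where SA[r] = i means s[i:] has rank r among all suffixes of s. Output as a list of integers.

[15, 12, 21, 20, 19, 8, 9, 7, 4, 16, 0, 11, 13, 5, 2, 17, 14, 6, 3, 10, 18, 1]

sorted suffixes:
  #0 SA[0]=15  'adegbbb'
  #1 SA[1]=12  'aefadegbbb'
  #2 SA[2]=21  'b'
  #3 SA[3]=20  'bb'
  #4 SA[4]=19  'bbb'
  #5 SA[5]=8  'bbfeaefadegbbb'
  #6 SA[6]=9  'bfeaefadegbbb'
  #7 SA[7]=7  'cbbfeaefadegbbb'
  #8 SA[8]=4  'defcbbfeaefadegbbb'
  #9 SA[9]=16  'degbbb'
  #10 SA[10]=0  'dgefdefcbbfeaefadegbbb'
  #11 SA[11]=11  'eaefadegbbb'
  #12 SA[12]=13  'efadegbbb'
  #13 SA[13]=5  'efcbbfeaefadegbbb'
  #14 SA[14]=2  'efdefcbbfeaefadegbbb'
  #15 SA[15]=17  'egbbb'
  #16 SA[16]=14  'fadegbbb'
  #17 SA[17]=6  'fcbbfeaefadegbbb'
  #18 SA[18]=3  'fdefcbbfeaefadegbbb'
  #19 SA[19]=10  'feaefadegbbb'
  #20 SA[20]=18  'gbbb'
  #21 SA[21]=1  'gefdefcbbfeaefadegbbb'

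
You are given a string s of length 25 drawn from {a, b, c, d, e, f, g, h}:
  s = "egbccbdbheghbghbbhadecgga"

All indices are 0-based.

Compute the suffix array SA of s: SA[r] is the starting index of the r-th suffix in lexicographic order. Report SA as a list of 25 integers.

rank | idx | suffix
   0 |  24 | a
   1 |  18 | adecgga
   2 |  15 | bbhadecgga
   3 |   2 | bccbdbheghbghbbhadecgga
   4 |   5 | bdbheghbghbbhadecgga
   5 |  12 | bghbbhadecgga
   6 |  16 | bhadecgga
   7 |   7 | bheghbghbbhadecgga
   8 |   4 | cbdbheghbghbbhadecgga
   9 |   3 | ccbdbheghbghbbhadecgga
  10 |  21 | cgga
  11 |   6 | dbheghbghbbhadecgga
  12 |  19 | decgga
  13 |  20 | ecgga
  14 |   0 | egbccbdbheghbghbbhadecgga
  15 |   9 | eghbghbbhadecgga
  16 |  23 | ga
  17 |   1 | gbccbdbheghbghbbhadecgga
  18 |  22 | gga
  19 |  13 | ghbbhadecgga
  20 |  10 | ghbghbbhadecgga
  21 |  17 | hadecgga
  22 |  14 | hbbhadecgga
  23 |  11 | hbghbbhadecgga
  24 |   8 | heghbghbbhadecgga

[24, 18, 15, 2, 5, 12, 16, 7, 4, 3, 21, 6, 19, 20, 0, 9, 23, 1, 22, 13, 10, 17, 14, 11, 8]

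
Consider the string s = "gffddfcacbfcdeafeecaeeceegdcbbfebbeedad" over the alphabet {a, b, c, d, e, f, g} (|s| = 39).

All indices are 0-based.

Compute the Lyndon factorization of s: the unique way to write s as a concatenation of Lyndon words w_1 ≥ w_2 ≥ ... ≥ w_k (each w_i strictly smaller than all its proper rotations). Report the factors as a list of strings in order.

emit factor 1: 'g' (i=0, period=1)
emit factor 2: 'f' (i=1, period=1)
emit factor 3: 'f' (i=2, period=1)
emit factor 4: 'ddf' (i=3, period=3)
emit factor 5: 'c' (i=6, period=1)
emit factor 6: 'acbfcdeafeecaeeceegdcbbfebbeedad' (i=7, period=32)

["g", "f", "f", "ddf", "c", "acbfcdeafeecaeeceegdcbbfebbeedad"]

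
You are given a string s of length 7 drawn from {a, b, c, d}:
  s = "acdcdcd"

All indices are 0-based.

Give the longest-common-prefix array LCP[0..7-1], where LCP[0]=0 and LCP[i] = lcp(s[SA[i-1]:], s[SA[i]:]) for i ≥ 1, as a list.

rank→(start, suffix):
  0 → (0, 'acdcdcd')
  1 → (5, 'cd')
  2 → (3, 'cdcd')
  3 → (1, 'cdcdcd')
  4 → (6, 'd')
  5 → (4, 'dcd')
  6 → (2, 'dcdcd')

SA = [0, 5, 3, 1, 6, 4, 2]
rank  pair      lcp
   1  s[0:],s[5:]  0  ''
   2  s[5:],s[3:]  2  'cd'
   3  s[3:],s[1:]  4  'cdcd'
   4  s[1:],s[6:]  0  ''
   5  s[6:],s[4:]  1  'd'
   6  s[4:],s[2:]  3  'dcd'

[0, 0, 2, 4, 0, 1, 3]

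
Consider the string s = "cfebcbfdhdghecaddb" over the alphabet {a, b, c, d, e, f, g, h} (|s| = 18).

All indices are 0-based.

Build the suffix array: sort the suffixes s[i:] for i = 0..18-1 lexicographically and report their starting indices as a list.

sorted suffixes:
  #0 SA[0]=14  'addb'
  #1 SA[1]=17  'b'
  #2 SA[2]=3  'bcbfdhdghecaddb'
  #3 SA[3]=5  'bfdhdghecaddb'
  #4 SA[4]=13  'caddb'
  #5 SA[5]=4  'cbfdhdghecaddb'
  #6 SA[6]=0  'cfebcbfdhdghecaddb'
  #7 SA[7]=16  'db'
  #8 SA[8]=15  'ddb'
  #9 SA[9]=9  'dghecaddb'
  #10 SA[10]=7  'dhdghecaddb'
  #11 SA[11]=2  'ebcbfdhdghecaddb'
  #12 SA[12]=12  'ecaddb'
  #13 SA[13]=6  'fdhdghecaddb'
  #14 SA[14]=1  'febcbfdhdghecaddb'
  #15 SA[15]=10  'ghecaddb'
  #16 SA[16]=8  'hdghecaddb'
  #17 SA[17]=11  'hecaddb'

[14, 17, 3, 5, 13, 4, 0, 16, 15, 9, 7, 2, 12, 6, 1, 10, 8, 11]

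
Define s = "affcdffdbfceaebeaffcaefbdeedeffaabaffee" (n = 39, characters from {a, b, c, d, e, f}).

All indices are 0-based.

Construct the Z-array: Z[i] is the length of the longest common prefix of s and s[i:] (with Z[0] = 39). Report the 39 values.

[39, 0, 0, 0, 0, 0, 0, 0, 0, 0, 0, 0, 1, 0, 0, 0, 4, 0, 0, 0, 1, 0, 0, 0, 0, 0, 0, 0, 0, 0, 0, 1, 1, 0, 3, 0, 0, 0, 0]

Z[0]=39
i=1: fresh scan; Z[1]=0
i=2: fresh scan; Z[2]=0
i=3: fresh scan; Z[3]=0
i=4: fresh scan; Z[4]=0
i=5: fresh scan; Z[5]=0
i=6: fresh scan; Z[6]=0
i=7: fresh scan; Z[7]=0
i=8: fresh scan; Z[8]=0
i=9: fresh scan; Z[9]=0
i=10: fresh scan; Z[10]=0
i=11: fresh scan; Z[11]=0
i=12: fresh scan; Z[12]=1 grow→box=[12,13)
i=13: fresh scan; Z[13]=0
i=14: fresh scan; Z[14]=0
i=15: fresh scan; Z[15]=0
i=16: fresh scan; Z[16]=4 grow→box=[16,20)
i=17: min(r-i=3, Z[1]=0)=0; Z[17]=0
i=18: min(r-i=2, Z[2]=0)=0; Z[18]=0
i=19: min(r-i=1, Z[3]=0)=0; Z[19]=0
i=20: fresh scan; Z[20]=1 grow→box=[20,21)
i=21: fresh scan; Z[21]=0
i=22: fresh scan; Z[22]=0
i=23: fresh scan; Z[23]=0
i=24: fresh scan; Z[24]=0
i=25: fresh scan; Z[25]=0
i=26: fresh scan; Z[26]=0
i=27: fresh scan; Z[27]=0
i=28: fresh scan; Z[28]=0
i=29: fresh scan; Z[29]=0
i=30: fresh scan; Z[30]=0
i=31: fresh scan; Z[31]=1 grow→box=[31,32)
i=32: fresh scan; Z[32]=1 grow→box=[32,33)
i=33: fresh scan; Z[33]=0
i=34: fresh scan; Z[34]=3 grow→box=[34,37)
i=35: min(r-i=2, Z[1]=0)=0; Z[35]=0
i=36: min(r-i=1, Z[2]=0)=0; Z[36]=0
i=37: fresh scan; Z[37]=0
i=38: fresh scan; Z[38]=0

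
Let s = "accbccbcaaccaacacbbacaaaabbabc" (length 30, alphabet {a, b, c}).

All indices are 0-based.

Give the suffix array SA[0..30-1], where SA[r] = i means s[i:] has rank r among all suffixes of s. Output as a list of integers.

sorted suffixes:
  #0 SA[0]=21  'aaaabbabc'
  #1 SA[1]=22  'aaabbabc'
  #2 SA[2]=23  'aabbabc'
  #3 SA[3]=12  'aacacbbacaaaabbabc'
  #4 SA[4]=8  'aaccaacacbbacaaaabbabc'
  #5 SA[5]=24  'abbabc'
  #6 SA[6]=27  'abc'
  #7 SA[7]=19  'acaaaabbabc'
  #8 SA[8]=13  'acacbbacaaaabbabc'
  #9 SA[9]=15  'acbbacaaaabbabc'
  #10 SA[10]=9  'accaacacbbacaaaabbabc'
  #11 SA[11]=0  'accbccbcaaccaacacbbacaaaabbabc'
  #12 SA[12]=26  'babc'
  #13 SA[13]=18  'bacaaaabbabc'
  #14 SA[14]=25  'bbabc'
  #15 SA[15]=17  'bbacaaaabbabc'
  #16 SA[16]=28  'bc'
  #17 SA[17]=6  'bcaaccaacacbbacaaaabbabc'
  #18 SA[18]=3  'bccbcaaccaacacbbacaaaabbabc'
  #19 SA[19]=29  'c'
  #20 SA[20]=20  'caaaabbabc'
  #21 SA[21]=11  'caacacbbacaaaabbabc'
  #22 SA[22]=7  'caaccaacacbbacaaaabbabc'
  #23 SA[23]=14  'cacbbacaaaabbabc'
  #24 SA[24]=16  'cbbacaaaabbabc'
  #25 SA[25]=5  'cbcaaccaacacbbacaaaabbabc'
  #26 SA[26]=2  'cbccbcaaccaacacbbacaaaabbabc'
  #27 SA[27]=10  'ccaacacbbacaaaabbabc'
  #28 SA[28]=4  'ccbcaaccaacacbbacaaaabbabc'
  #29 SA[29]=1  'ccbccbcaaccaacacbbacaaaabbabc'

[21, 22, 23, 12, 8, 24, 27, 19, 13, 15, 9, 0, 26, 18, 25, 17, 28, 6, 3, 29, 20, 11, 7, 14, 16, 5, 2, 10, 4, 1]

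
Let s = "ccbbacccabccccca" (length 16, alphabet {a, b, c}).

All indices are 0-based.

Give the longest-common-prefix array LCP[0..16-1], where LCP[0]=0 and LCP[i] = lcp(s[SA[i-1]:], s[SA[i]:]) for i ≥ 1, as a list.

rank→(start, suffix):
  0 → (15, 'a')
  1 → (8, 'abccccca')
  2 → (4, 'acccabccccca')
  3 → (3, 'bacccabccccca')
  4 → (2, 'bbacccabccccca')
  5 → (9, 'bccccca')
  6 → (14, 'ca')
  7 → (7, 'cabccccca')
  8 → (1, 'cbbacccabccccca')
  9 → (13, 'cca')
  10 → (6, 'ccabccccca')
  11 → (0, 'ccbbacccabccccca')
  12 → (12, 'ccca')
  13 → (5, 'cccabccccca')
  14 → (11, 'cccca')
  15 → (10, 'ccccca')

SA = [15, 8, 4, 3, 2, 9, 14, 7, 1, 13, 6, 0, 12, 5, 11, 10]
[i] adj suffixes → lcp
  [1] 15/8 → 1 ('a')
  [2] 8/4 → 1 ('a')
  [3] 4/3 → 0 ('')
  [4] 3/2 → 1 ('b')
  [5] 2/9 → 1 ('b')
  [6] 9/14 → 0 ('')
  [7] 14/7 → 2 ('ca')
  [8] 7/1 → 1 ('c')
  [9] 1/13 → 1 ('c')
  [10] 13/6 → 3 ('cca')
  [11] 6/0 → 2 ('cc')
  [12] 0/12 → 2 ('cc')
  [13] 12/5 → 4 ('ccca')
  [14] 5/11 → 3 ('ccc')
  [15] 11/10 → 4 ('cccc')

[0, 1, 1, 0, 1, 1, 0, 2, 1, 1, 3, 2, 2, 4, 3, 4]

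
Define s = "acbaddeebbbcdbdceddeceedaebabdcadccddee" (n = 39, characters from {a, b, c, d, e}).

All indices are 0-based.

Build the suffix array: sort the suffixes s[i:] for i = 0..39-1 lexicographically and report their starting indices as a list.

[27, 0, 31, 3, 24, 26, 2, 8, 9, 10, 28, 13, 30, 1, 33, 11, 34, 15, 20, 23, 12, 29, 32, 14, 17, 35, 4, 18, 36, 5, 38, 25, 7, 19, 22, 16, 37, 6, 21]

rank | idx | suffix
   0 |  27 | abdcadccddee
   1 |   0 | acbaddeebbbcdbdceddeceedaebabdcadccddee
   2 |  31 | adccddee
   3 |   3 | addeebbbcdbdceddeceedaebabdcadccddee
   4 |  24 | aebabdcadccddee
   5 |  26 | babdcadccddee
   6 |   2 | baddeebbbcdbdceddeceedaebabdcadccddee
   7 |   8 | bbbcdbdceddeceedaebabdcadccddee
   8 |   9 | bbcdbdceddeceedaebabdcadccddee
   9 |  10 | bcdbdceddeceedaebabdcadccddee
  10 |  28 | bdcadccddee
  11 |  13 | bdceddeceedaebabdcadccddee
  12 |  30 | cadccddee
  13 |   1 | cbaddeebbbcdbdceddeceedaebabdcadccddee
  14 |  33 | ccddee
  15 |  11 | cdbdceddeceedaebabdcadccddee
  16 |  34 | cddee
  17 |  15 | ceddeceedaebabdcadccddee
  18 |  20 | ceedaebabdcadccddee
  19 |  23 | daebabdcadccddee
  20 |  12 | dbdceddeceedaebabdcadccddee
  21 |  29 | dcadccddee
  22 |  32 | dccddee
  23 |  14 | dceddeceedaebabdcadccddee
  24 |  17 | ddeceedaebabdcadccddee
  25 |  35 | ddee
  26 |   4 | ddeebbbcdbdceddeceedaebabdcadccddee
  27 |  18 | deceedaebabdcadccddee
  28 |  36 | dee
  29 |   5 | deebbbcdbdceddeceedaebabdcadccddee
  30 |  38 | e
  31 |  25 | ebabdcadccddee
  32 |   7 | ebbbcdbdceddeceedaebabdcadccddee
  33 |  19 | eceedaebabdcadccddee
  34 |  22 | edaebabdcadccddee
  35 |  16 | eddeceedaebabdcadccddee
  36 |  37 | ee
  37 |   6 | eebbbcdbdceddeceedaebabdcadccddee
  38 |  21 | eedaebabdcadccddee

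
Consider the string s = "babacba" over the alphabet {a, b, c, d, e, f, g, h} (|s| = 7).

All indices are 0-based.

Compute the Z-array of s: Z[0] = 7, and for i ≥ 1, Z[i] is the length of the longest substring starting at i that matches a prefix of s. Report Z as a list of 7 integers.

Z[0]=7
i=1: outside box; Z[1]=0
i=2: outside box; Z[2]=2 scan→box=[2,4)
i=3: min(r-i=1, Z[1]=0)=0; Z[3]=0
i=4: outside box; Z[4]=0
i=5: outside box; Z[5]=2 scan→box=[5,7)
i=6: min(r-i=1, Z[1]=0)=0; Z[6]=0

[7, 0, 2, 0, 0, 2, 0]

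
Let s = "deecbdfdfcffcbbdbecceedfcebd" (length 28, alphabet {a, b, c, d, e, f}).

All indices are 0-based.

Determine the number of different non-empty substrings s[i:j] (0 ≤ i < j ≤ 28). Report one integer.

372

rank | idx | suffix
   0 |  13 | bbdbecceedfcebd
   1 |  26 | bd
   2 |  14 | bdbecceedfcebd
   3 |   4 | bdfdfcffcbbdbecceedfcebd
   4 |  16 | becceedfcebd
   5 |  12 | cbbdbecceedfcebd
   6 |   3 | cbdfdfcffcbbdbecceedfcebd
   7 |  18 | cceedfcebd
   8 |  24 | cebd
   9 |  19 | ceedfcebd
  10 |   9 | cffcbbdbecceedfcebd
  11 |  27 | d
  12 |  15 | dbecceedfcebd
  13 |   0 | deecbdfdfcffcbbdbecceedfcebd
  14 |  22 | dfcebd
  15 |   7 | dfcffcbbdbecceedfcebd
  16 |   5 | dfdfcffcbbdbecceedfcebd
  17 |  25 | ebd
  18 |   2 | ecbdfdfcffcbbdbecceedfcebd
  19 |  17 | ecceedfcebd
  20 |  21 | edfcebd
  21 |   1 | eecbdfdfcffcbbdbecceedfcebd
  22 |  20 | eedfcebd
  23 |  11 | fcbbdbecceedfcebd
  24 |  23 | fcebd
  25 |   8 | fcffcbbdbecceedfcebd
  26 |   6 | fdfcffcbbdbecceedfcebd
  27 |  10 | ffcbbdbecceedfcebd

SA = [13, 26, 14, 4, 16, 12, 3, 18, 24, 19, 9, 27, 15, 0, 22, 7, 5, 25, 2, 17, 21, 1, 20, 11, 23, 8, 6, 10]
i: (SA[i-1],SA[i]) lcp shared
  1: (13,26) 1 'b'
  2: (26,14) 2 'bd'
  3: (14,4) 2 'bd'
  4: (4,16) 1 'b'
  5: (16,12) 0 ''
  6: (12,3) 2 'cb'
  7: (3,18) 1 'c'
  8: (18,24) 1 'c'
  9: (24,19) 2 'ce'
  10: (19,9) 1 'c'
  11: (9,27) 0 ''
  12: (27,15) 1 'd'
  13: (15,0) 1 'd'
  14: (0,22) 1 'd'
  15: (22,7) 3 'dfc'
  16: (7,5) 2 'df'
  17: (5,25) 0 ''
  18: (25,2) 1 'e'
  19: (2,17) 2 'ec'
  20: (17,21) 1 'e'
  21: (21,1) 1 'e'
  22: (1,20) 2 'ee'
  23: (20,11) 0 ''
  24: (11,23) 2 'fc'
  25: (23,8) 2 'fc'
  26: (8,6) 1 'f'
  27: (6,10) 1 'f'

n(n+1)/2 = 28·29/2 = 406
Σ LCP = 0 + 1 + 2 + 2 + 1 + 0 + 2 + 1 + 1 + 2 + 1 + 0 + 1 + 1 + 1 + 3 + 2 + 0 + 1 + 2 + 1 + 1 + 2 + 0 + 2 + 2 + 1 + 1 = 34
distinct = 406 − 34 = 372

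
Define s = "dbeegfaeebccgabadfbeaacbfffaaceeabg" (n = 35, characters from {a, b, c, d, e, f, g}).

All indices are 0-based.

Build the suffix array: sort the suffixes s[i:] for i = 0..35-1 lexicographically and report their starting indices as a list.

[20, 27, 13, 32, 21, 28, 15, 6, 14, 9, 18, 1, 23, 33, 22, 10, 29, 11, 0, 16, 19, 31, 8, 30, 7, 2, 3, 26, 5, 17, 25, 24, 34, 12, 4]

rank | idx | suffix
   0 |  20 | aacbfffaaceeabg
   1 |  27 | aaceeabg
   2 |  13 | abadfbeaacbfffaaceeabg
   3 |  32 | abg
   4 |  21 | acbfffaaceeabg
   5 |  28 | aceeabg
   6 |  15 | adfbeaacbfffaaceeabg
   7 |   6 | aeebccgabadfbeaacbfffaaceeabg
   8 |  14 | badfbeaacbfffaaceeabg
   9 |   9 | bccgabadfbeaacbfffaaceeabg
  10 |  18 | beaacbfffaaceeabg
  11 |   1 | beegfaeebccgabadfbeaacbfffaaceeabg
  12 |  23 | bfffaaceeabg
  13 |  33 | bg
  14 |  22 | cbfffaaceeabg
  15 |  10 | ccgabadfbeaacbfffaaceeabg
  16 |  29 | ceeabg
  17 |  11 | cgabadfbeaacbfffaaceeabg
  18 |   0 | dbeegfaeebccgabadfbeaacbfffaaceeabg
  19 |  16 | dfbeaacbfffaaceeabg
  20 |  19 | eaacbfffaaceeabg
  21 |  31 | eabg
  22 |   8 | ebccgabadfbeaacbfffaaceeabg
  23 |  30 | eeabg
  24 |   7 | eebccgabadfbeaacbfffaaceeabg
  25 |   2 | eegfaeebccgabadfbeaacbfffaaceeabg
  26 |   3 | egfaeebccgabadfbeaacbfffaaceeabg
  27 |  26 | faaceeabg
  28 |   5 | faeebccgabadfbeaacbfffaaceeabg
  29 |  17 | fbeaacbfffaaceeabg
  30 |  25 | ffaaceeabg
  31 |  24 | fffaaceeabg
  32 |  34 | g
  33 |  12 | gabadfbeaacbfffaaceeabg
  34 |   4 | gfaeebccgabadfbeaacbfffaaceeabg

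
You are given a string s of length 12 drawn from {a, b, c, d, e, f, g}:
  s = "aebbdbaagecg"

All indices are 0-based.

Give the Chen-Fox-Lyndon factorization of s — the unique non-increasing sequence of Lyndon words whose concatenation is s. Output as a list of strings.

["aebbdb", "aagecg"]

emit factor 1: 'aebbdb' (i=0, period=6)
emit factor 2: 'aagecg' (i=6, period=6)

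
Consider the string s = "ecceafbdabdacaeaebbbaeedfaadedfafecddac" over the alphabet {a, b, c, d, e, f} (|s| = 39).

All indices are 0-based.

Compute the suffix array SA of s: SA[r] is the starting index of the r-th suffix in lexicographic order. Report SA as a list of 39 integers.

[25, 8, 37, 11, 26, 13, 15, 20, 4, 31, 19, 18, 17, 6, 9, 38, 12, 1, 34, 2, 7, 36, 10, 35, 27, 23, 29, 14, 3, 16, 0, 33, 22, 28, 21, 24, 30, 5, 32]

rank→(start, suffix):
  0 → (25, 'aadedfafecddac')
  1 → (8, 'abdacaeaebbbaeedfaadedfafecddac')
  2 → (37, 'ac')
  3 → (11, 'acaeaebbbaeedfaadedfafecddac')
  4 → (26, 'adedfafecddac')
  5 → (13, 'aeaebbbaeedfaadedfafecddac')
  6 → (15, 'aebbbaeedfaadedfafecddac')
  7 → (20, 'aeedfaadedfafecddac')
  8 → (4, 'afbdabdacaeaebbbaeedfaadedfafecddac')
  9 → (31, 'afecddac')
  10 → (19, 'baeedfaadedfafecddac')
  11 → (18, 'bbaeedfaadedfafecddac')
  12 → (17, 'bbbaeedfaadedfafecddac')
  13 → (6, 'bdabdacaeaebbbaeedfaadedfafecddac')
  14 → (9, 'bdacaeaebbbaeedfaadedfafecddac')
  15 → (38, 'c')
  16 → (12, 'caeaebbbaeedfaadedfafecddac')
  17 → (1, 'cceafbdabdacaeaebbbaeedfaadedfafecddac')
  18 → (34, 'cddac')
  19 → (2, 'ceafbdabdacaeaebbbaeedfaadedfafecddac')
  20 → (7, 'dabdacaeaebbbaeedfaadedfafecddac')
  21 → (36, 'dac')
  22 → (10, 'dacaeaebbbaeedfaadedfafecddac')
  23 → (35, 'ddac')
  24 → (27, 'dedfafecddac')
  25 → (23, 'dfaadedfafecddac')
  26 → (29, 'dfafecddac')
  27 → (14, 'eaebbbaeedfaadedfafecddac')
  28 → (3, 'eafbdabdacaeaebbbaeedfaadedfafecddac')
  29 → (16, 'ebbbaeedfaadedfafecddac')
  30 → (0, 'ecceafbdabdacaeaebbbaeedfaadedfafecddac')
  31 → (33, 'ecddac')
  32 → (22, 'edfaadedfafecddac')
  33 → (28, 'edfafecddac')
  34 → (21, 'eedfaadedfafecddac')
  35 → (24, 'faadedfafecddac')
  36 → (30, 'fafecddac')
  37 → (5, 'fbdabdacaeaebbbaeedfaadedfafecddac')
  38 → (32, 'fecddac')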